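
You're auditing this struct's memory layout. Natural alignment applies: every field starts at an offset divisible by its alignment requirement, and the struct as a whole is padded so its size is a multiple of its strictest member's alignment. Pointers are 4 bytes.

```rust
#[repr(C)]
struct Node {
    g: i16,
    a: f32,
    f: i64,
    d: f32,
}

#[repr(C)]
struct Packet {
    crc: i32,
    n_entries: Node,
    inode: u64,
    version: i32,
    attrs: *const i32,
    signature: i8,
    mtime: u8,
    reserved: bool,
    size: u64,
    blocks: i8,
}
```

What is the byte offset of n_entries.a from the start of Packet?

Node: g at 0 (size 2, align 2) → ends 2; pad 2 to align 4 for a; a at 4 (size 4, align 4) → ends 8; f at 8 (size 8, align 8) → ends 16; d at 16 (size 4, align 4) → ends 20; tail pad 4 to reach multiple of 8; total 24 bytes, alignment 8
crc at 0 (size 4, align 4) → ends 4
pad 4 to align 8 for n_entries
n_entries at 8 (size 24, align 8) → ends 32
within Node: a at 4
8 + 4 = 12

12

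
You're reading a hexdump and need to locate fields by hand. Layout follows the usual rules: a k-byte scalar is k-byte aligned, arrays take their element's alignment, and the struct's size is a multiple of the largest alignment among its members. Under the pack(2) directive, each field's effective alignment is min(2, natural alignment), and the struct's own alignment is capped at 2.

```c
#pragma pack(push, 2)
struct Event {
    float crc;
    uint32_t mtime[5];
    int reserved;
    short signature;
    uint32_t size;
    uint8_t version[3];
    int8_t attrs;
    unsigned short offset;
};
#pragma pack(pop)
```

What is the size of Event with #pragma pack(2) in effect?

0..4  crc  (4B, 2-aligned)
4..24  mtime  (20B, 2-aligned)
24..28  reserved  (4B, 2-aligned)
28..30  signature  (2B, 2-aligned)
30..34  size  (4B, 2-aligned)
34..37  version  (3B, 1-aligned)
37..38  attrs  (1B, 1-aligned)
38..40  offset  (2B, 2-aligned)
sizeof = 40, alignof = 2

40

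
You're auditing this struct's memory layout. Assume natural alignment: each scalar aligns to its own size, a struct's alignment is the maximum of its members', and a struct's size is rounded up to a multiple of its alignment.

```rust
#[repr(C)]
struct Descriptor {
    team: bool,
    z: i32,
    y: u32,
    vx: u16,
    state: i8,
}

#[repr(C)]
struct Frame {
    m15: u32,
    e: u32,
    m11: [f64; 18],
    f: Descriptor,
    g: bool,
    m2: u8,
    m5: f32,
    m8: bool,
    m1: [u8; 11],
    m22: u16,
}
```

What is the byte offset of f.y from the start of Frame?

Descriptor: @0: team [1B, align 1] → 1; +3 pad (align 4); @4: z [4B, align 4] → 8; @8: y [4B, align 4] → 12; @12: vx [2B, align 2] → 14; @14: state [1B, align 1] → 15; +1 tail pad (align 4); size 16, align 4
@0: m15 [4B, align 4] → 4
@4: e [4B, align 4] → 8
@8: m11 [144B, align 8] → 152
@152: f [16B, align 4] → 168
within Descriptor: y at 8
152 + 8 = 160

160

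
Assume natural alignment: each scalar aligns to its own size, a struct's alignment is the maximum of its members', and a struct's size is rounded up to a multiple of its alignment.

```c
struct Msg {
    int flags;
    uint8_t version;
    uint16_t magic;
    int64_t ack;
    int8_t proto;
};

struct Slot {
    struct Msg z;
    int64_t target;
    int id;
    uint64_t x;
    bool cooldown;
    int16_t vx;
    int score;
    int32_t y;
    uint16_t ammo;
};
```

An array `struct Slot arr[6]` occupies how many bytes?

Msg: flags at 0 (size 4, align 4) → ends 4; version at 4 (size 1, align 1) → ends 5; pad 1 to align 2 for magic; magic at 6 (size 2, align 2) → ends 8; ack at 8 (size 8, align 8) → ends 16; proto at 16 (size 1, align 1) → ends 17; tail pad 7 to reach multiple of 8; total 24 bytes, alignment 8
z at 0 (size 24, align 8) → ends 24
target at 24 (size 8, align 8) → ends 32
id at 32 (size 4, align 4) → ends 36
pad 4 to align 8 for x
x at 40 (size 8, align 8) → ends 48
cooldown at 48 (size 1, align 1) → ends 49
pad 1 to align 2 for vx
vx at 50 (size 2, align 2) → ends 52
score at 52 (size 4, align 4) → ends 56
y at 56 (size 4, align 4) → ends 60
ammo at 60 (size 2, align 2) → ends 62
tail pad 2 to reach multiple of 8
total 64 bytes, alignment 8
array of 6: 6 × 64 = 384

384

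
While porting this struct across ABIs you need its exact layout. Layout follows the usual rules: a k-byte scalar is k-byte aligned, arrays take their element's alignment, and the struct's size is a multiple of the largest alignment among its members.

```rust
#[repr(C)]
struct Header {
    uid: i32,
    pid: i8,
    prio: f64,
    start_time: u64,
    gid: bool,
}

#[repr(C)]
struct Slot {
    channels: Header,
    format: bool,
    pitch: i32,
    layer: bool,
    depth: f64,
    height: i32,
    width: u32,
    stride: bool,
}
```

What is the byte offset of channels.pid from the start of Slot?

4

Header: 0..4  uid  (4B, 4-aligned); 4..5  pid  (1B, 1-aligned); 5..8  -- padding (3B); 8..16  prio  (8B, 8-aligned); 16..24  start_time  (8B, 8-aligned); 24..25  gid  (1B, 1-aligned); 25..32  -- tail padding (7B); sizeof = 32, alignof = 8
0..32  channels  (32B, 8-aligned)
within Header: pid at 4
0 + 4 = 4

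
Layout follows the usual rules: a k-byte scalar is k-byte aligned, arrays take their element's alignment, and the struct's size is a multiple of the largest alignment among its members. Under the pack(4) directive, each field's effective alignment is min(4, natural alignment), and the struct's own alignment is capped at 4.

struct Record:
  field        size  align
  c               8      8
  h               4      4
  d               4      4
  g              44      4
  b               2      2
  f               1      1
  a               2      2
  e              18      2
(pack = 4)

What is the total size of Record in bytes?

0..8  c  (8B, 4-aligned)
8..12  h  (4B, 4-aligned)
12..16  d  (4B, 4-aligned)
16..60  g  (44B, 4-aligned)
60..62  b  (2B, 2-aligned)
62..63  f  (1B, 1-aligned)
63..64  -- padding (1B)
64..66  a  (2B, 2-aligned)
66..84  e  (18B, 2-aligned)
sizeof = 84, alignof = 4

84 bytes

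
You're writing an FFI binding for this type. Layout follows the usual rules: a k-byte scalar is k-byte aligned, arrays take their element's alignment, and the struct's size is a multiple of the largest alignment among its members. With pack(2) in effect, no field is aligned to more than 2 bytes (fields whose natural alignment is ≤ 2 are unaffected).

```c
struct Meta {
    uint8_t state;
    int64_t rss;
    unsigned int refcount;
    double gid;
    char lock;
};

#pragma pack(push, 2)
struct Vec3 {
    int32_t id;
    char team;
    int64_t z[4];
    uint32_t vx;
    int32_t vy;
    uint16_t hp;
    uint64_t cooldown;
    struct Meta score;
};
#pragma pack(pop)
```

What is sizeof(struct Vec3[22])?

Meta: state at 0 (size 1, align 1) → ends 1; pad 7 to align 8 for rss; rss at 8 (size 8, align 8) → ends 16; refcount at 16 (size 4, align 4) → ends 20; pad 4 to align 8 for gid; gid at 24 (size 8, align 8) → ends 32; lock at 32 (size 1, align 1) → ends 33; tail pad 7 to reach multiple of 8; total 40 bytes, alignment 8
id at 0 (size 4, align 2) → ends 4
team at 4 (size 1, align 1) → ends 5
pad 1 to align 2 for z
z at 6 (size 32, align 2) → ends 38
vx at 38 (size 4, align 2) → ends 42
vy at 42 (size 4, align 2) → ends 46
hp at 46 (size 2, align 2) → ends 48
cooldown at 48 (size 8, align 2) → ends 56
score at 56 (size 40, align 2) → ends 96
total 96 bytes, alignment 2
array of 22: 22 × 96 = 2112

2112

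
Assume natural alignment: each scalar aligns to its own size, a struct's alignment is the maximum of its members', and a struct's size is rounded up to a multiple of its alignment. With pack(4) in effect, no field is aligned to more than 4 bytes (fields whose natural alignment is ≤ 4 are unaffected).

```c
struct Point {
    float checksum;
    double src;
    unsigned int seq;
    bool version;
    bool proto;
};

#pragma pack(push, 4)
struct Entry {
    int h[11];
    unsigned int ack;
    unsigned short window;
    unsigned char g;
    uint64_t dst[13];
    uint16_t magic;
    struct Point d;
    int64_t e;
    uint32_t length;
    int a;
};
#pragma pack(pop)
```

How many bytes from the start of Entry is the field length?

192

Point: 0..4  checksum  (4B, 4-aligned); 4..8  -- padding (4B); 8..16  src  (8B, 8-aligned); 16..20  seq  (4B, 4-aligned); 20..21  version  (1B, 1-aligned); 21..22  proto  (1B, 1-aligned); 22..24  -- tail padding (2B); sizeof = 24, alignof = 8
0..44  h  (44B, 4-aligned)
44..48  ack  (4B, 4-aligned)
48..50  window  (2B, 2-aligned)
50..51  g  (1B, 1-aligned)
51..52  -- padding (1B)
52..156  dst  (104B, 4-aligned)
156..158  magic  (2B, 2-aligned)
158..160  -- padding (2B)
160..184  d  (24B, 4-aligned)
184..192  e  (8B, 4-aligned)
192..196  length  (4B, 4-aligned)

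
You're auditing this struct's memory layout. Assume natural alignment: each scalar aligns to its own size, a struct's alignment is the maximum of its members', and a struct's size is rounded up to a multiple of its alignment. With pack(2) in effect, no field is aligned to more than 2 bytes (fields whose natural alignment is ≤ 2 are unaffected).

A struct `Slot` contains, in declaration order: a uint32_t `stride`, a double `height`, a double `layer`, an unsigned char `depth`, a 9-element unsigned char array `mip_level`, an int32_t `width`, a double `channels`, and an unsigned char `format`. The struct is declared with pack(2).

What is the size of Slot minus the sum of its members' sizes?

0..4  stride  (4B, 2-aligned)
4..12  height  (8B, 2-aligned)
12..20  layer  (8B, 2-aligned)
20..21  depth  (1B, 1-aligned)
21..30  mip_level  (9B, 1-aligned)
30..34  width  (4B, 2-aligned)
34..42  channels  (8B, 2-aligned)
42..43  format  (1B, 1-aligned)
43..44  -- tail padding (1B)
sizeof = 44, alignof = 2
data bytes 43, size 44 → padding 1

1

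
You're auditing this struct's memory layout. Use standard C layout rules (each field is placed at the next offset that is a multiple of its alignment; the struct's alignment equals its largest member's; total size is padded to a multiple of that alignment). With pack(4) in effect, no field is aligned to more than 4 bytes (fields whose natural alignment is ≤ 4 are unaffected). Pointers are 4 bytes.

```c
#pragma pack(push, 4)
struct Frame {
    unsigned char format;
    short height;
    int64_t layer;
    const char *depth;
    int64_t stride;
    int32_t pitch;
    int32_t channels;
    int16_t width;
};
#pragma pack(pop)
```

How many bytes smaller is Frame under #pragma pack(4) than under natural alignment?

12

natural layout:
  format at 0 (size 1, align 1) → ends 1
  pad 1 to align 2 for height
  height at 2 (size 2, align 2) → ends 4
  pad 4 to align 8 for layer
  layer at 8 (size 8, align 8) → ends 16
  depth at 16 (size 4, align 4) → ends 20
  pad 4 to align 8 for stride
  stride at 24 (size 8, align 8) → ends 32
  pitch at 32 (size 4, align 4) → ends 36
  channels at 36 (size 4, align 4) → ends 40
  width at 40 (size 2, align 2) → ends 42
  tail pad 6 to reach multiple of 8
  total 48 bytes, alignment 8
packed(4) layout:
  format at 0 (size 1, align 1) → ends 1
  pad 1 to align 2 for height
  height at 2 (size 2, align 2) → ends 4
  layer at 4 (size 8, align 4) → ends 12
  depth at 12 (size 4, align 4) → ends 16
  stride at 16 (size 8, align 4) → ends 24
  pitch at 24 (size 4, align 4) → ends 28
  channels at 28 (size 4, align 4) → ends 32
  width at 32 (size 2, align 2) → ends 34
  tail pad 2 to reach multiple of 4
  total 36 bytes, alignment 4
48 − 36 = 12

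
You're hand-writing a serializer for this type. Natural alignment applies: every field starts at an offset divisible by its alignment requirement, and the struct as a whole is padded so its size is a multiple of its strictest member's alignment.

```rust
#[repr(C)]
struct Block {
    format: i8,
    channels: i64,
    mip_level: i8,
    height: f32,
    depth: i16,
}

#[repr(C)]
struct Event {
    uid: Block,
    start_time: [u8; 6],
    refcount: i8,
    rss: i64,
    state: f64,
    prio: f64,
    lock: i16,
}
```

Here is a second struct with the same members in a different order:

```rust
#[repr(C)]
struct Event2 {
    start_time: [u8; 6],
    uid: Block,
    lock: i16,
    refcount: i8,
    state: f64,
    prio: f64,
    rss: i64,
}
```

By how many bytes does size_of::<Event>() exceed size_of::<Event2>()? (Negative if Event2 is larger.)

Block: format at 0 (size 1, align 1) → ends 1; pad 7 to align 8 for channels; channels at 8 (size 8, align 8) → ends 16; mip_level at 16 (size 1, align 1) → ends 17; pad 3 to align 4 for height; height at 20 (size 4, align 4) → ends 24; depth at 24 (size 2, align 2) → ends 26; tail pad 6 to reach multiple of 8; total 32 bytes, alignment 8
uid at 0 (size 32, align 8) → ends 32
start_time at 32 (size 6, align 1) → ends 38
refcount at 38 (size 1, align 1) → ends 39
pad 1 to align 8 for rss
rss at 40 (size 8, align 8) → ends 48
state at 48 (size 8, align 8) → ends 56
prio at 56 (size 8, align 8) → ends 64
lock at 64 (size 2, align 2) → ends 66
tail pad 6 to reach multiple of 8
total 72 bytes, alignment 8
— Event2 —
start_time at 0 (size 6, align 1) → ends 6
pad 2 to align 8 for uid
uid at 8 (size 32, align 8) → ends 40
lock at 40 (size 2, align 2) → ends 42
refcount at 42 (size 1, align 1) → ends 43
pad 5 to align 8 for state
state at 48 (size 8, align 8) → ends 56
prio at 56 (size 8, align 8) → ends 64
rss at 64 (size 8, align 8) → ends 72
total 72 bytes, alignment 8
72 − 72 = 0

0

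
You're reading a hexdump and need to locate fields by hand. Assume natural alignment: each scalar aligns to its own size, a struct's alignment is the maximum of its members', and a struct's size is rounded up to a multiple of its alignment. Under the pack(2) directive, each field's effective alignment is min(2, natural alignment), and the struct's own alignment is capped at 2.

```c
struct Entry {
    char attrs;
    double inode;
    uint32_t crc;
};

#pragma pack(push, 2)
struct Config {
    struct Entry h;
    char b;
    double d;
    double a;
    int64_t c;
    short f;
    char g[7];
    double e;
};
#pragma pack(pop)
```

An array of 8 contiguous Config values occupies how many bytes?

Entry: 0..1  attrs  (1B, 1-aligned); 1..8  -- padding (7B); 8..16  inode  (8B, 8-aligned); 16..20  crc  (4B, 4-aligned); 20..24  -- tail padding (4B); sizeof = 24, alignof = 8
0..24  h  (24B, 2-aligned)
24..25  b  (1B, 1-aligned)
25..26  -- padding (1B)
26..34  d  (8B, 2-aligned)
34..42  a  (8B, 2-aligned)
42..50  c  (8B, 2-aligned)
50..52  f  (2B, 2-aligned)
52..59  g  (7B, 1-aligned)
59..60  -- padding (1B)
60..68  e  (8B, 2-aligned)
sizeof = 68, alignof = 2
array of 8: 8 × 68 = 544

544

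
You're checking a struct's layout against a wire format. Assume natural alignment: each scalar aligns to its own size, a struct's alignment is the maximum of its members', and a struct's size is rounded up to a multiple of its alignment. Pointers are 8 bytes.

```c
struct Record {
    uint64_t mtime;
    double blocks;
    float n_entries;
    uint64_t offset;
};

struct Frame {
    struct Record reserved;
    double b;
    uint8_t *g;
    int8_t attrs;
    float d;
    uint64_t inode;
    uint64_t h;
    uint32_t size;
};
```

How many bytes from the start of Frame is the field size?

Record: mtime at 0 (size 8, align 8) → ends 8; blocks at 8 (size 8, align 8) → ends 16; n_entries at 16 (size 4, align 4) → ends 20; pad 4 to align 8 for offset; offset at 24 (size 8, align 8) → ends 32; total 32 bytes, alignment 8
reserved at 0 (size 32, align 8) → ends 32
b at 32 (size 8, align 8) → ends 40
g at 40 (size 8, align 8) → ends 48
attrs at 48 (size 1, align 1) → ends 49
pad 3 to align 4 for d
d at 52 (size 4, align 4) → ends 56
inode at 56 (size 8, align 8) → ends 64
h at 64 (size 8, align 8) → ends 72
size at 72 (size 4, align 4) → ends 76

72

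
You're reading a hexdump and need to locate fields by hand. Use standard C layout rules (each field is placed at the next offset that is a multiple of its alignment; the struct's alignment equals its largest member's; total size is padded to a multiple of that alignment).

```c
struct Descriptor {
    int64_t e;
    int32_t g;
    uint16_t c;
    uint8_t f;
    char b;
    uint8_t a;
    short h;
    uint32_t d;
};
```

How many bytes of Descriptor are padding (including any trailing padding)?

0..8  e  (8B, 8-aligned)
8..12  g  (4B, 4-aligned)
12..14  c  (2B, 2-aligned)
14..15  f  (1B, 1-aligned)
15..16  b  (1B, 1-aligned)
16..17  a  (1B, 1-aligned)
17..18  -- padding (1B)
18..20  h  (2B, 2-aligned)
20..24  d  (4B, 4-aligned)
sizeof = 24, alignof = 8
data bytes 23, size 24 → padding 1

1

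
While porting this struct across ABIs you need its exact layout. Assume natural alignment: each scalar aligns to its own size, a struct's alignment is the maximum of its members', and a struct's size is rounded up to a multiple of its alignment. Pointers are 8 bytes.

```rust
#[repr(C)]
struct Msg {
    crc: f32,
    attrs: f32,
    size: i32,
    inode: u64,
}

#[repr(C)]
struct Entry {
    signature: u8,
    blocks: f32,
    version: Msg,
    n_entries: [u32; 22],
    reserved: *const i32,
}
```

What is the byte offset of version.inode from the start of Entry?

Msg: @0: crc [4B, align 4] → 4; @4: attrs [4B, align 4] → 8; @8: size [4B, align 4] → 12; +4 pad (align 8); @16: inode [8B, align 8] → 24; size 24, align 8
@0: signature [1B, align 1] → 1
+3 pad (align 4)
@4: blocks [4B, align 4] → 8
@8: version [24B, align 8] → 32
within Msg: inode at 16
8 + 16 = 24

24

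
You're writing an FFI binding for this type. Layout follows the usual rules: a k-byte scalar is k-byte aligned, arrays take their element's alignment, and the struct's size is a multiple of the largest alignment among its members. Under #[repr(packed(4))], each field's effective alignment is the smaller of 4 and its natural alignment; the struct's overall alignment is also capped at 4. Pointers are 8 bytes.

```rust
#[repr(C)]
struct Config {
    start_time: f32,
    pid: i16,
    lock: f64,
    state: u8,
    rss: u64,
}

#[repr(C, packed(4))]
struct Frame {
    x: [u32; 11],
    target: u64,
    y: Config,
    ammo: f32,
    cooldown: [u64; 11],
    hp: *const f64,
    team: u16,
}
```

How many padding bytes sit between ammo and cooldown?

0

Config: 0..4  start_time  (4B, 4-aligned); 4..6  pid  (2B, 2-aligned); 6..8  -- padding (2B); 8..16  lock  (8B, 8-aligned); 16..17  state  (1B, 1-aligned); 17..24  -- padding (7B); 24..32  rss  (8B, 8-aligned); sizeof = 32, alignof = 8
0..44  x  (44B, 4-aligned)
44..52  target  (8B, 4-aligned)
52..84  y  (32B, 4-aligned)
84..88  ammo  (4B, 4-aligned)
88..176  cooldown  (88B, 4-aligned)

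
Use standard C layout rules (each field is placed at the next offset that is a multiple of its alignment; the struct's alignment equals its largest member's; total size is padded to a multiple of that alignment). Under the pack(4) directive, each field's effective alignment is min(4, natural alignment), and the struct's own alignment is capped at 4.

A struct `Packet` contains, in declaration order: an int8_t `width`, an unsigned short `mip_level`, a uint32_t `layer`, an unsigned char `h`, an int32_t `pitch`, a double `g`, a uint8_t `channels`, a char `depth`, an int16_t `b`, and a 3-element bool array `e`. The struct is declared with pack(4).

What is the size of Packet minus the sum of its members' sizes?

5

width at 0 (size 1, align 1) → ends 1
pad 1 to align 2 for mip_level
mip_level at 2 (size 2, align 2) → ends 4
layer at 4 (size 4, align 4) → ends 8
h at 8 (size 1, align 1) → ends 9
pad 3 to align 4 for pitch
pitch at 12 (size 4, align 4) → ends 16
g at 16 (size 8, align 4) → ends 24
channels at 24 (size 1, align 1) → ends 25
depth at 25 (size 1, align 1) → ends 26
b at 26 (size 2, align 2) → ends 28
e at 28 (size 3, align 1) → ends 31
tail pad 1 to reach multiple of 4
total 32 bytes, alignment 4
data bytes 27, size 32 → padding 5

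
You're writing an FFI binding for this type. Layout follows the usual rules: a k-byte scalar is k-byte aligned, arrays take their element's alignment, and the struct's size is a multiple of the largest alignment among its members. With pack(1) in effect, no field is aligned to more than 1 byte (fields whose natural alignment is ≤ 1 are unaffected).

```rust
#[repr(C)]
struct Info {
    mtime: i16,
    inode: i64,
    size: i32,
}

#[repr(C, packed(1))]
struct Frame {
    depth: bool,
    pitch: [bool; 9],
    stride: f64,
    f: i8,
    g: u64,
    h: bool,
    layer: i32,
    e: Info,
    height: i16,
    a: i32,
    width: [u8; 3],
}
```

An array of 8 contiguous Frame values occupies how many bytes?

520

Info: mtime at 0 (size 2, align 2) → ends 2; pad 6 to align 8 for inode; inode at 8 (size 8, align 8) → ends 16; size at 16 (size 4, align 4) → ends 20; tail pad 4 to reach multiple of 8; total 24 bytes, alignment 8
depth at 0 (size 1, align 1) → ends 1
pitch at 1 (size 9, align 1) → ends 10
stride at 10 (size 8, align 1) → ends 18
f at 18 (size 1, align 1) → ends 19
g at 19 (size 8, align 1) → ends 27
h at 27 (size 1, align 1) → ends 28
layer at 28 (size 4, align 1) → ends 32
e at 32 (size 24, align 1) → ends 56
height at 56 (size 2, align 1) → ends 58
a at 58 (size 4, align 1) → ends 62
width at 62 (size 3, align 1) → ends 65
total 65 bytes, alignment 1
array of 8: 8 × 65 = 520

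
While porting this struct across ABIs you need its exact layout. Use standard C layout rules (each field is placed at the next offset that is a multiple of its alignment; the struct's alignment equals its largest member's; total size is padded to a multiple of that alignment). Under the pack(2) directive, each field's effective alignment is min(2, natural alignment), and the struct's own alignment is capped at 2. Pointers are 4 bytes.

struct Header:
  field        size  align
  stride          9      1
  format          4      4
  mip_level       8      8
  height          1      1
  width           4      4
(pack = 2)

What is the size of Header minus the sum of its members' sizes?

stride at 0 (size 9, align 1) → ends 9
pad 1 to align 2 for format
format at 10 (size 4, align 2) → ends 14
mip_level at 14 (size 8, align 2) → ends 22
height at 22 (size 1, align 1) → ends 23
pad 1 to align 2 for width
width at 24 (size 4, align 2) → ends 28
total 28 bytes, alignment 2
data bytes 26, size 28 → padding 2

2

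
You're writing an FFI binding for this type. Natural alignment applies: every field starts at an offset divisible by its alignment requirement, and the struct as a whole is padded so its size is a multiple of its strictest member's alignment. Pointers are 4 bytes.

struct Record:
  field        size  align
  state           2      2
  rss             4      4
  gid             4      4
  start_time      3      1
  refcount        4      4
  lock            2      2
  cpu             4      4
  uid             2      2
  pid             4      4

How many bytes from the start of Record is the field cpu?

24

state at 0 (size 2, align 2) → ends 2
pad 2 to align 4 for rss
rss at 4 (size 4, align 4) → ends 8
gid at 8 (size 4, align 4) → ends 12
start_time at 12 (size 3, align 1) → ends 15
pad 1 to align 4 for refcount
refcount at 16 (size 4, align 4) → ends 20
lock at 20 (size 2, align 2) → ends 22
pad 2 to align 4 for cpu
cpu at 24 (size 4, align 4) → ends 28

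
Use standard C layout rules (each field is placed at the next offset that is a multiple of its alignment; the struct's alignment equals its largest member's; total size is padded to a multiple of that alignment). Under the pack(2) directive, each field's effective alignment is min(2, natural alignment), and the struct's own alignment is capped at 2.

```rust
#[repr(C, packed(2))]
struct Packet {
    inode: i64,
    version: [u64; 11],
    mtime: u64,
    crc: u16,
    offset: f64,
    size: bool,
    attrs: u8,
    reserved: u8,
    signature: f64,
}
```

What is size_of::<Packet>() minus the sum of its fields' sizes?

1

@0: inode [8B, align 2] → 8
@8: version [88B, align 2] → 96
@96: mtime [8B, align 2] → 104
@104: crc [2B, align 2] → 106
@106: offset [8B, align 2] → 114
@114: size [1B, align 1] → 115
@115: attrs [1B, align 1] → 116
@116: reserved [1B, align 1] → 117
+1 pad (align 2)
@118: signature [8B, align 2] → 126
size 126, align 2
data bytes 125, size 126 → padding 1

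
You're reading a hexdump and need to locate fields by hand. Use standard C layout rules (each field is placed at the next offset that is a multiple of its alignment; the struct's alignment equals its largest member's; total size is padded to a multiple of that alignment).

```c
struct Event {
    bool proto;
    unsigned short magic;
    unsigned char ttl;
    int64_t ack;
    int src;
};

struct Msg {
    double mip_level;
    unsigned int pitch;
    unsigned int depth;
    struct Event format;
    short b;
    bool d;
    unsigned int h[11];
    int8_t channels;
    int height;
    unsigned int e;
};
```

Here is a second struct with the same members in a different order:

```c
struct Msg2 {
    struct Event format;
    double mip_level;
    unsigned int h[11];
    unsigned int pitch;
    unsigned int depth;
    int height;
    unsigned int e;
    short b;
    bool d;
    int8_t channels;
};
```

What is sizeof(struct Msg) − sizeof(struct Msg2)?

Event: @0: proto [1B, align 1] → 1; +1 pad (align 2); @2: magic [2B, align 2] → 4; @4: ttl [1B, align 1] → 5; +3 pad (align 8); @8: ack [8B, align 8] → 16; @16: src [4B, align 4] → 20; +4 tail pad (align 8); size 24, align 8
@0: mip_level [8B, align 8] → 8
@8: pitch [4B, align 4] → 12
@12: depth [4B, align 4] → 16
@16: format [24B, align 8] → 40
@40: b [2B, align 2] → 42
@42: d [1B, align 1] → 43
+1 pad (align 4)
@44: h [44B, align 4] → 88
@88: channels [1B, align 1] → 89
+3 pad (align 4)
@92: height [4B, align 4] → 96
@96: e [4B, align 4] → 100
+4 tail pad (align 8)
size 104, align 8
— Msg2 —
@0: format [24B, align 8] → 24
@24: mip_level [8B, align 8] → 32
@32: h [44B, align 4] → 76
@76: pitch [4B, align 4] → 80
@80: depth [4B, align 4] → 84
@84: height [4B, align 4] → 88
@88: e [4B, align 4] → 92
@92: b [2B, align 2] → 94
@94: d [1B, align 1] → 95
@95: channels [1B, align 1] → 96
size 96, align 8
104 − 96 = 8

8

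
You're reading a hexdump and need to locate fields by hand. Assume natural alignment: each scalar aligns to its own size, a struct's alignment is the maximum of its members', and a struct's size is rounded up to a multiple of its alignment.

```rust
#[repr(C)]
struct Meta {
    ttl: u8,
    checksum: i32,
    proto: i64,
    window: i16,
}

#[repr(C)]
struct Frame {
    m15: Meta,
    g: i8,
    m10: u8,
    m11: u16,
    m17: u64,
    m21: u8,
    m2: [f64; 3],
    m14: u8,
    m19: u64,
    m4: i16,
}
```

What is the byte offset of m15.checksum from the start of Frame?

Meta: ttl at 0 (size 1, align 1) → ends 1; pad 3 to align 4 for checksum; checksum at 4 (size 4, align 4) → ends 8; proto at 8 (size 8, align 8) → ends 16; window at 16 (size 2, align 2) → ends 18; tail pad 6 to reach multiple of 8; total 24 bytes, alignment 8
m15 at 0 (size 24, align 8) → ends 24
within Meta: checksum at 4
0 + 4 = 4

4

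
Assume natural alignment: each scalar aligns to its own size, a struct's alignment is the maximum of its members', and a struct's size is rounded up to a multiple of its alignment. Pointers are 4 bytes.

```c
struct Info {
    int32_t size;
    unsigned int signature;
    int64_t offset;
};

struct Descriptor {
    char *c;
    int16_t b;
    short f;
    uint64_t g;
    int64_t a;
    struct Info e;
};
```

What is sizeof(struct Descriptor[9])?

360

Info: @0: size [4B, align 4] → 4; @4: signature [4B, align 4] → 8; @8: offset [8B, align 8] → 16; size 16, align 8
@0: c [4B, align 4] → 4
@4: b [2B, align 2] → 6
@6: f [2B, align 2] → 8
@8: g [8B, align 8] → 16
@16: a [8B, align 8] → 24
@24: e [16B, align 8] → 40
size 40, align 8
array of 9: 9 × 40 = 360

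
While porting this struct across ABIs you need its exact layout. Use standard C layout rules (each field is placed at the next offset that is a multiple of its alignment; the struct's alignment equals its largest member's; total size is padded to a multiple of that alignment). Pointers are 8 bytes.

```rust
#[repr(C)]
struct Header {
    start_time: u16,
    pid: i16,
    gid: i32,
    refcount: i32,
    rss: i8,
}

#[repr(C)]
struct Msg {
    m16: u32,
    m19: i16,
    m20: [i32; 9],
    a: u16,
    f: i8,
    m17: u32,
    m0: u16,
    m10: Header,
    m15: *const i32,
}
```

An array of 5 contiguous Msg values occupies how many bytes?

400

Header: @0: start_time [2B, align 2] → 2; @2: pid [2B, align 2] → 4; @4: gid [4B, align 4] → 8; @8: refcount [4B, align 4] → 12; @12: rss [1B, align 1] → 13; +3 tail pad (align 4); size 16, align 4
@0: m16 [4B, align 4] → 4
@4: m19 [2B, align 2] → 6
+2 pad (align 4)
@8: m20 [36B, align 4] → 44
@44: a [2B, align 2] → 46
@46: f [1B, align 1] → 47
+1 pad (align 4)
@48: m17 [4B, align 4] → 52
@52: m0 [2B, align 2] → 54
+2 pad (align 4)
@56: m10 [16B, align 4] → 72
@72: m15 [8B, align 8] → 80
size 80, align 8
array of 5: 5 × 80 = 400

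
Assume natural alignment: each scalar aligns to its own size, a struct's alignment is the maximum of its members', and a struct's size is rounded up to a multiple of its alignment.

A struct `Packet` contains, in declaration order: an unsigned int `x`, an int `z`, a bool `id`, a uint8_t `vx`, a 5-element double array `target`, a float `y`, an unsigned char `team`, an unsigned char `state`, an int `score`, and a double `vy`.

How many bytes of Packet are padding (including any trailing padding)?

12

@0: x [4B, align 4] → 4
@4: z [4B, align 4] → 8
@8: id [1B, align 1] → 9
@9: vx [1B, align 1] → 10
+6 pad (align 8)
@16: target [40B, align 8] → 56
@56: y [4B, align 4] → 60
@60: team [1B, align 1] → 61
@61: state [1B, align 1] → 62
+2 pad (align 4)
@64: score [4B, align 4] → 68
+4 pad (align 8)
@72: vy [8B, align 8] → 80
size 80, align 8
data bytes 68, size 80 → padding 12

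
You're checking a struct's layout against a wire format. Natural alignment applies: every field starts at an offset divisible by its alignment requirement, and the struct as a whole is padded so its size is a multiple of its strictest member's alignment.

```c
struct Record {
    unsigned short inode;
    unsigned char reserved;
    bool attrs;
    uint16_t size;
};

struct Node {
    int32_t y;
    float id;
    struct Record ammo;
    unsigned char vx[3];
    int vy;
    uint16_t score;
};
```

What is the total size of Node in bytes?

Record: 0..2  inode  (2B, 2-aligned); 2..3  reserved  (1B, 1-aligned); 3..4  attrs  (1B, 1-aligned); 4..6  size  (2B, 2-aligned); sizeof = 6, alignof = 2
0..4  y  (4B, 4-aligned)
4..8  id  (4B, 4-aligned)
8..14  ammo  (6B, 2-aligned)
14..17  vx  (3B, 1-aligned)
17..20  -- padding (3B)
20..24  vy  (4B, 4-aligned)
24..26  score  (2B, 2-aligned)
26..28  -- tail padding (2B)
sizeof = 28, alignof = 4

28 bytes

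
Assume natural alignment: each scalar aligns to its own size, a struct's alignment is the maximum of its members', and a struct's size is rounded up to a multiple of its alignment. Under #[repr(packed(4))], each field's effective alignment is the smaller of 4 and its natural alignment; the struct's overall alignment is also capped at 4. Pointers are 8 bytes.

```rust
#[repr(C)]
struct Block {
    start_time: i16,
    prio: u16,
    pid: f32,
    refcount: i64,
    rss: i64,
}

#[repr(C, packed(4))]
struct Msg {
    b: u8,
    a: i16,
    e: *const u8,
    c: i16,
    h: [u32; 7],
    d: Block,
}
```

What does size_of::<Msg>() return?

Block: @0: start_time [2B, align 2] → 2; @2: prio [2B, align 2] → 4; @4: pid [4B, align 4] → 8; @8: refcount [8B, align 8] → 16; @16: rss [8B, align 8] → 24; size 24, align 8
@0: b [1B, align 1] → 1
+1 pad (align 2)
@2: a [2B, align 2] → 4
@4: e [8B, align 4] → 12
@12: c [2B, align 2] → 14
+2 pad (align 4)
@16: h [28B, align 4] → 44
@44: d [24B, align 4] → 68
size 68, align 4

68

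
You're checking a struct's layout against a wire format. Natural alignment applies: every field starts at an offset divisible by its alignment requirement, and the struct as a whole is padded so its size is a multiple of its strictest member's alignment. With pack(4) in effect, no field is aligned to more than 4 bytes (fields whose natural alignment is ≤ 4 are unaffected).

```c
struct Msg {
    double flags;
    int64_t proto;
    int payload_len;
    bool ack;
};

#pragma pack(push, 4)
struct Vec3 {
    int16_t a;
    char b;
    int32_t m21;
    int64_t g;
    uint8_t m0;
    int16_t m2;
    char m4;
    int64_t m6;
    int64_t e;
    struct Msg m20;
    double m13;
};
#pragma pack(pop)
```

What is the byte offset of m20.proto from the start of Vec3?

Msg: @0: flags [8B, align 8] → 8; @8: proto [8B, align 8] → 16; @16: payload_len [4B, align 4] → 20; @20: ack [1B, align 1] → 21; +3 tail pad (align 8); size 24, align 8
@0: a [2B, align 2] → 2
@2: b [1B, align 1] → 3
+1 pad (align 4)
@4: m21 [4B, align 4] → 8
@8: g [8B, align 4] → 16
@16: m0 [1B, align 1] → 17
+1 pad (align 2)
@18: m2 [2B, align 2] → 20
@20: m4 [1B, align 1] → 21
+3 pad (align 4)
@24: m6 [8B, align 4] → 32
@32: e [8B, align 4] → 40
@40: m20 [24B, align 4] → 64
within Msg: proto at 8
40 + 8 = 48

48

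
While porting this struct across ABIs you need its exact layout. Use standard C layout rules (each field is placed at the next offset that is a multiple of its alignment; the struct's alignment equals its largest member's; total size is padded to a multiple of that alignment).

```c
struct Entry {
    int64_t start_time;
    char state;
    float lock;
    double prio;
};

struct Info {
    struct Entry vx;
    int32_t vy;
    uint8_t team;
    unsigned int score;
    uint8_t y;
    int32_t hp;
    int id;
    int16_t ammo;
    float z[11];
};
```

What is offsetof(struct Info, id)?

Entry: @0: start_time [8B, align 8] → 8; @8: state [1B, align 1] → 9; +3 pad (align 4); @12: lock [4B, align 4] → 16; @16: prio [8B, align 8] → 24; size 24, align 8
@0: vx [24B, align 8] → 24
@24: vy [4B, align 4] → 28
@28: team [1B, align 1] → 29
+3 pad (align 4)
@32: score [4B, align 4] → 36
@36: y [1B, align 1] → 37
+3 pad (align 4)
@40: hp [4B, align 4] → 44
@44: id [4B, align 4] → 48

44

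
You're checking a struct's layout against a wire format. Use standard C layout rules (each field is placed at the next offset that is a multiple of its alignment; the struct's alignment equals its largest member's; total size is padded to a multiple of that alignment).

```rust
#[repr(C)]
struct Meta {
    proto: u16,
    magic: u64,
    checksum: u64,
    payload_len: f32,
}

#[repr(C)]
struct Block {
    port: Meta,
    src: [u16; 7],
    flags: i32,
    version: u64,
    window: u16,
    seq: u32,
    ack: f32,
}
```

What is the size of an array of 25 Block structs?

2000

Meta: 0..2  proto  (2B, 2-aligned); 2..8  -- padding (6B); 8..16  magic  (8B, 8-aligned); 16..24  checksum  (8B, 8-aligned); 24..28  payload_len  (4B, 4-aligned); 28..32  -- tail padding (4B); sizeof = 32, alignof = 8
0..32  port  (32B, 8-aligned)
32..46  src  (14B, 2-aligned)
46..48  -- padding (2B)
48..52  flags  (4B, 4-aligned)
52..56  -- padding (4B)
56..64  version  (8B, 8-aligned)
64..66  window  (2B, 2-aligned)
66..68  -- padding (2B)
68..72  seq  (4B, 4-aligned)
72..76  ack  (4B, 4-aligned)
76..80  -- tail padding (4B)
sizeof = 80, alignof = 8
array of 25: 25 × 80 = 2000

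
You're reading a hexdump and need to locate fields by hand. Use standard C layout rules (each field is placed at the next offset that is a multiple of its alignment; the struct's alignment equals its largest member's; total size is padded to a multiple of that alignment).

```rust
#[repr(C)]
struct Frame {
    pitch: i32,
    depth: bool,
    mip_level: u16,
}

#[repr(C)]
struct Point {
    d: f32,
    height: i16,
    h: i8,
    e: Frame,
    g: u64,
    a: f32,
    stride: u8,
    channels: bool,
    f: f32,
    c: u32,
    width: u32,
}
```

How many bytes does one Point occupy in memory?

Frame: @0: pitch [4B, align 4] → 4; @4: depth [1B, align 1] → 5; +1 pad (align 2); @6: mip_level [2B, align 2] → 8; size 8, align 4
@0: d [4B, align 4] → 4
@4: height [2B, align 2] → 6
@6: h [1B, align 1] → 7
+1 pad (align 4)
@8: e [8B, align 4] → 16
@16: g [8B, align 8] → 24
@24: a [4B, align 4] → 28
@28: stride [1B, align 1] → 29
@29: channels [1B, align 1] → 30
+2 pad (align 4)
@32: f [4B, align 4] → 36
@36: c [4B, align 4] → 40
@40: width [4B, align 4] → 44
+4 tail pad (align 8)
size 48, align 8

48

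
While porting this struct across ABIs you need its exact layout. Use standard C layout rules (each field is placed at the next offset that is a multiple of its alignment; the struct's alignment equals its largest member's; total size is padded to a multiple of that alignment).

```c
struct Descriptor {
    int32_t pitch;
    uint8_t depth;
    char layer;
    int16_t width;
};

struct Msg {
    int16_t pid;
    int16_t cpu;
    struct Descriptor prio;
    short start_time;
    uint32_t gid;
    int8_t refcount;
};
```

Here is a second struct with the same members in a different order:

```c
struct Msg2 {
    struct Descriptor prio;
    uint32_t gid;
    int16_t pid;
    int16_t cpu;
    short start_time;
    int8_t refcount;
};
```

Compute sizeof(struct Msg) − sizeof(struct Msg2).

4

Descriptor: @0: pitch [4B, align 4] → 4; @4: depth [1B, align 1] → 5; @5: layer [1B, align 1] → 6; @6: width [2B, align 2] → 8; size 8, align 4
@0: pid [2B, align 2] → 2
@2: cpu [2B, align 2] → 4
@4: prio [8B, align 4] → 12
@12: start_time [2B, align 2] → 14
+2 pad (align 4)
@16: gid [4B, align 4] → 20
@20: refcount [1B, align 1] → 21
+3 tail pad (align 4)
size 24, align 4
— Msg2 —
@0: prio [8B, align 4] → 8
@8: gid [4B, align 4] → 12
@12: pid [2B, align 2] → 14
@14: cpu [2B, align 2] → 16
@16: start_time [2B, align 2] → 18
@18: refcount [1B, align 1] → 19
+1 tail pad (align 4)
size 20, align 4
24 − 20 = 4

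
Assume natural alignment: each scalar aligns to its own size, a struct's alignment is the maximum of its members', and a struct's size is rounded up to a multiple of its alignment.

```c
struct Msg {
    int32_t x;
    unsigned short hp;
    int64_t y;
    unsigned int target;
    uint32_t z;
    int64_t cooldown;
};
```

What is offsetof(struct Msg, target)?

16

0..4  x  (4B, 4-aligned)
4..6  hp  (2B, 2-aligned)
6..8  -- padding (2B)
8..16  y  (8B, 8-aligned)
16..20  target  (4B, 4-aligned)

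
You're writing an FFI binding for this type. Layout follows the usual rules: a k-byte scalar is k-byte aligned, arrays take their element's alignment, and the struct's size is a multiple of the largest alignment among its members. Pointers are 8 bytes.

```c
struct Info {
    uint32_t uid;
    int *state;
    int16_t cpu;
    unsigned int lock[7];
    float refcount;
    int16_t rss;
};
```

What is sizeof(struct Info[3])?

0..4  uid  (4B, 4-aligned)
4..8  -- padding (4B)
8..16  state  (8B, 8-aligned)
16..18  cpu  (2B, 2-aligned)
18..20  -- padding (2B)
20..48  lock  (28B, 4-aligned)
48..52  refcount  (4B, 4-aligned)
52..54  rss  (2B, 2-aligned)
54..56  -- tail padding (2B)
sizeof = 56, alignof = 8
array of 3: 3 × 56 = 168

168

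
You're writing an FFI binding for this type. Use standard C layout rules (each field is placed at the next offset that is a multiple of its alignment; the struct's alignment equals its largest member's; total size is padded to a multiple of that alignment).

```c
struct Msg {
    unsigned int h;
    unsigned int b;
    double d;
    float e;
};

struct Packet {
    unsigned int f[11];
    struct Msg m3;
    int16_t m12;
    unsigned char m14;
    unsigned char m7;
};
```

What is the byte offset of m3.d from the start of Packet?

Msg: 0..4  h  (4B, 4-aligned); 4..8  b  (4B, 4-aligned); 8..16  d  (8B, 8-aligned); 16..20  e  (4B, 4-aligned); 20..24  -- tail padding (4B); sizeof = 24, alignof = 8
0..44  f  (44B, 4-aligned)
44..48  -- padding (4B)
48..72  m3  (24B, 8-aligned)
within Msg: d at 8
48 + 8 = 56

56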